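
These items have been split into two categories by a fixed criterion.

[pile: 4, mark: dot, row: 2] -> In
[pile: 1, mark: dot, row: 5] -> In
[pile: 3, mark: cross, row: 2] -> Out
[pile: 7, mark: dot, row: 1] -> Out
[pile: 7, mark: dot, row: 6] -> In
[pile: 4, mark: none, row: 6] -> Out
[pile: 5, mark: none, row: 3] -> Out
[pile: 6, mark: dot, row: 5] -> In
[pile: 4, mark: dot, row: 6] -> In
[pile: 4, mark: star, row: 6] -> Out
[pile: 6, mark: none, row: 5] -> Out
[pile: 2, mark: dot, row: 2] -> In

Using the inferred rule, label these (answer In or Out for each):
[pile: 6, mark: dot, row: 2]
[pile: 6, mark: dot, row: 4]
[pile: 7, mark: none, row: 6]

In, In, Out

One predicate separates the groups cleanly: mark is dot AND row ≥ 2.
[pile: 6, mark: dot, row: 2] → mark is dot, row = 2 → In. [pile: 6, mark: dot, row: 4] → mark is dot, row = 4 → In. [pile: 7, mark: none, row: 6] → mark is none, row = 6 → Out.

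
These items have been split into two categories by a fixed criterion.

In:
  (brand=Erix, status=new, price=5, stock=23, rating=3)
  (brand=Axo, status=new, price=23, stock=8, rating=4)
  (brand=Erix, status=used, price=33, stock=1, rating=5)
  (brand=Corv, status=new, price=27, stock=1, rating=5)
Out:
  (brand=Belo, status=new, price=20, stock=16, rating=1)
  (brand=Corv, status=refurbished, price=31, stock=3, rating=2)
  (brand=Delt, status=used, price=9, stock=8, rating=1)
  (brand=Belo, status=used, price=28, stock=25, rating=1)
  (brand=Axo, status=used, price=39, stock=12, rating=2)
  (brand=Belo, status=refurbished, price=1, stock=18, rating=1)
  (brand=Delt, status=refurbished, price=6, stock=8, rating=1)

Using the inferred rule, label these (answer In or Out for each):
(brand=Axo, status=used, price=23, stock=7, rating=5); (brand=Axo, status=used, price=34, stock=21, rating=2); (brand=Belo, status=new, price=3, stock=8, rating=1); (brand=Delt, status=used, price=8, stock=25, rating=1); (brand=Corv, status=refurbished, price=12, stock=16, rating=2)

The common property of the 'In' items is: rating ≥ 3. No 'Out' item has it.
(brand=Axo, status=used, price=23, stock=7, rating=5) → rating = 5 → In. (brand=Axo, status=used, price=34, stock=21, rating=2) → rating = 2 → Out. (brand=Belo, status=new, price=3, stock=8, rating=1) → rating = 1 → Out. (brand=Delt, status=used, price=8, stock=25, rating=1) → rating = 1 → Out. (brand=Corv, status=refurbished, price=12, stock=16, rating=2) → rating = 2 → Out.

In, Out, Out, Out, Out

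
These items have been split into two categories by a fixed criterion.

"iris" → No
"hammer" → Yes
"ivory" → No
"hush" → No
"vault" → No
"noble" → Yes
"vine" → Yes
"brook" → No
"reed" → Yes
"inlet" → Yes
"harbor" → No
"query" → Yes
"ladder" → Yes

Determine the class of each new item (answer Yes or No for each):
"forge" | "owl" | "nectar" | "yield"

Looking at the examples, the only property every 'Yes' case has and every 'No' case lacks is: contains 'e'.
"forge" — has 'e', hence Yes.
"owl" — no 'e', hence No.
"nectar" — has 'e', hence Yes.
"yield" — has 'e', hence Yes.

Yes, No, Yes, Yes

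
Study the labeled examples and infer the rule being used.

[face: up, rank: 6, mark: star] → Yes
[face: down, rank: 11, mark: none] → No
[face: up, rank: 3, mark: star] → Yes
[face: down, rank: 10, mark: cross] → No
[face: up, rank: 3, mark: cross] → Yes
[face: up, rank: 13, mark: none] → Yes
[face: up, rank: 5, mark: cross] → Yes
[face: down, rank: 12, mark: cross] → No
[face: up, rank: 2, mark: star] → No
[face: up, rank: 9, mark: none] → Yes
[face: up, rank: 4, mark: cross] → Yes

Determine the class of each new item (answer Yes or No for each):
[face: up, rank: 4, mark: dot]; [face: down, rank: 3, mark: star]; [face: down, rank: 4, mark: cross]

All 'Yes' examples share one property — face is up AND rank ≥ 3 — and every 'No' example lacks it.
[face: up, rank: 4, mark: dot] — face is up, rank = 4, hence Yes. [face: down, rank: 3, mark: star] — face is down, rank = 3, hence No. [face: down, rank: 4, mark: cross] — face is down, rank = 4, hence No.

Yes, No, No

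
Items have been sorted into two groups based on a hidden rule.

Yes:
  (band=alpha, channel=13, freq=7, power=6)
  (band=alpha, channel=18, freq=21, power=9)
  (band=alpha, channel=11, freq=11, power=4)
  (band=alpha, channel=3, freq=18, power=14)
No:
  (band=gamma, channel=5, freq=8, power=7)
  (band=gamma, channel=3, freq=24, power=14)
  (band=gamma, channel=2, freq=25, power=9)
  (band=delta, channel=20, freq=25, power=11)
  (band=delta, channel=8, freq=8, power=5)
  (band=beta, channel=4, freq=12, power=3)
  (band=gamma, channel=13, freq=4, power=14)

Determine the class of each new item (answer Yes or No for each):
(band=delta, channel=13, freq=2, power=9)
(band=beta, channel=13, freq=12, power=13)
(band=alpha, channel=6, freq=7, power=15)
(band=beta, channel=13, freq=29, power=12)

No, No, Yes, No

The distinguishing property — band is alpha — holds for all the 'Yes' cases and none of the 'No' cases.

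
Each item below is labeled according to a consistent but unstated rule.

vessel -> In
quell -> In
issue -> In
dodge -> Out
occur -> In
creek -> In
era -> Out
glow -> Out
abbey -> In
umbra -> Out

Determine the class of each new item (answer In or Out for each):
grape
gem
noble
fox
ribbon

Out, Out, Out, Out, In

The simplest hypothesis consistent with all the labels is: has a double letter.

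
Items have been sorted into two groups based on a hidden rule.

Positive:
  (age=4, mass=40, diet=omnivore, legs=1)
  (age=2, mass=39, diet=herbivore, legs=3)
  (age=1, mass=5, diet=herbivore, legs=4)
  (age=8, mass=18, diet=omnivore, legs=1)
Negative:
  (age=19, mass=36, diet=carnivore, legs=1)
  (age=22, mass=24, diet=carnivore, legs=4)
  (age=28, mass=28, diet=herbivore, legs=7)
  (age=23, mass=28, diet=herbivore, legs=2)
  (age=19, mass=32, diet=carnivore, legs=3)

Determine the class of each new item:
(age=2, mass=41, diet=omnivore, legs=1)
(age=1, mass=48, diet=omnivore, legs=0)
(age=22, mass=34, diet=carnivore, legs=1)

Positive, Positive, Negative

The rule appears to be: age ≤ 8.
(age=2, mass=41, diet=omnivore, legs=1): age = 2, fits → Positive.
(age=1, mass=48, diet=omnivore, legs=0): age = 1, fits → Positive.
(age=22, mass=34, diet=carnivore, legs=1): age = 22, does not satisfy this → Negative.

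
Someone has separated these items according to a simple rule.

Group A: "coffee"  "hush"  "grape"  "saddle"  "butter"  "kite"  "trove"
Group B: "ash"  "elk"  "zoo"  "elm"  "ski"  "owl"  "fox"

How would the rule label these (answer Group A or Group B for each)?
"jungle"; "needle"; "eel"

Group A, Group A, Group B

The pattern is that an item is 'Group A' exactly when: length ≥ 4.
"jungle": length 6 — fits, so Group A. "needle": length 6 — fits, so Group A. "eel": length 3 — doesn't qualify, so Group B.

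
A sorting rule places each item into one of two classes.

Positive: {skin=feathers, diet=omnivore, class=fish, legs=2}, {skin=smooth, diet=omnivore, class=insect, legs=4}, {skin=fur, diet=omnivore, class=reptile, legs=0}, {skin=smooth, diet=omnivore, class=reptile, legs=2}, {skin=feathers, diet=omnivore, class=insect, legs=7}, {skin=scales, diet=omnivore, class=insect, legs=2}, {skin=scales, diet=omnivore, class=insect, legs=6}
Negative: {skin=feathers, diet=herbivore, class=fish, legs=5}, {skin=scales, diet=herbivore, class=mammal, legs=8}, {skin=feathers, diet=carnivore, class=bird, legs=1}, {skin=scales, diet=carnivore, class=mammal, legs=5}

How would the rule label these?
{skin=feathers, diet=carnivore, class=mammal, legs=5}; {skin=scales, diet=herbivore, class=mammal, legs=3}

The simplest hypothesis consistent with all the labels is: diet is omnivore.
{skin=feathers, diet=carnivore, class=mammal, legs=5}: Negative (diet is carnivore). {skin=scales, diet=herbivore, class=mammal, legs=3}: Negative (diet is herbivore).

Negative, Negative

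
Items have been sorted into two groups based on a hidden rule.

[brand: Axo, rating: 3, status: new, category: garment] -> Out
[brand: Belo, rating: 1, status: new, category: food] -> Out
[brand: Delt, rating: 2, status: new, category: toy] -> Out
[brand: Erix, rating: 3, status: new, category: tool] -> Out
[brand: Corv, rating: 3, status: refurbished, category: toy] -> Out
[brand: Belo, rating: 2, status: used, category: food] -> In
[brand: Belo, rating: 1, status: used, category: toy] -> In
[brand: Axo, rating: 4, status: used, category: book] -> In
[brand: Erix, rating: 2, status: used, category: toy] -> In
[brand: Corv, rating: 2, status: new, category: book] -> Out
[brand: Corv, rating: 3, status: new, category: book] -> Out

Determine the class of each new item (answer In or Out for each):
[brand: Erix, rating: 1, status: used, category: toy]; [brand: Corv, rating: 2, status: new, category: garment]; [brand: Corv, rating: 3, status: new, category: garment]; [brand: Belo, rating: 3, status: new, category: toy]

In, Out, Out, Out

Checking candidate rules against both groups, what survives is: status is used.
[brand: Erix, rating: 1, status: used, category: toy]: In (status is used). [brand: Corv, rating: 2, status: new, category: garment]: Out (status is new). [brand: Corv, rating: 3, status: new, category: garment]: Out (status is new). [brand: Belo, rating: 3, status: new, category: toy]: Out (status is new).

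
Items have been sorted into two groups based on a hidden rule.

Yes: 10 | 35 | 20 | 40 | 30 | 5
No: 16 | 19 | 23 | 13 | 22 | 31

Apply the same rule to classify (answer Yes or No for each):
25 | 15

Yes, Yes

The rule appears to be: multiple of 5.
Yes: 25, since 25 = 5·5. Yes: 15, since 15 = 5·3.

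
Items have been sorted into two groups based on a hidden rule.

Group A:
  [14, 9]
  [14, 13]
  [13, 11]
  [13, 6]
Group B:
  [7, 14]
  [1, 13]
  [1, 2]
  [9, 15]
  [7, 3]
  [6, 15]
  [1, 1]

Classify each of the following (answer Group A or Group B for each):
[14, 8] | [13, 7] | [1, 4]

Group A, Group A, Group B

All 'Group A' examples share one property — first ≥ 11 — and every 'Group B' example lacks it.
[14, 8]: Group A (first 14).
[13, 7]: Group A (first 13).
[1, 4]: Group B (first 1).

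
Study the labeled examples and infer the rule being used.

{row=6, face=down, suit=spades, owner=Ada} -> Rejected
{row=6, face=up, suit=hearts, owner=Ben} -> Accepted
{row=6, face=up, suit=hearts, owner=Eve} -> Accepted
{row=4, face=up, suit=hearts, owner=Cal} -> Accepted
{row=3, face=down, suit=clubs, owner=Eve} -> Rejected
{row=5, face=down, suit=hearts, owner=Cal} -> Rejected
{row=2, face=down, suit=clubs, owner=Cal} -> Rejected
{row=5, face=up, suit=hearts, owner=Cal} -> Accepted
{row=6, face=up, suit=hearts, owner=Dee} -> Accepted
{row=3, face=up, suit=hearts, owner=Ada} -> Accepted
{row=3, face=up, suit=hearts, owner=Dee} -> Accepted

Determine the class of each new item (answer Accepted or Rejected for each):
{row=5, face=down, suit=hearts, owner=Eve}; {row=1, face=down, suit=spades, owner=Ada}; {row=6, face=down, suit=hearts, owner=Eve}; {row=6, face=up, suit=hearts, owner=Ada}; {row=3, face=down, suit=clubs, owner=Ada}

Rejected, Rejected, Rejected, Accepted, Rejected

Every 'Accepted' example satisfies: face is up. None of the 'Rejected' examples do.
{row=5, face=down, suit=hearts, owner=Eve}: face is down, doesn't qualify → Rejected.
{row=1, face=down, suit=spades, owner=Ada}: face is down, doesn't qualify → Rejected.
{row=6, face=down, suit=hearts, owner=Eve}: face is down, doesn't qualify → Rejected.
{row=6, face=up, suit=hearts, owner=Ada}: face is up, meets the rule → Accepted.
{row=3, face=down, suit=clubs, owner=Ada}: face is down, doesn't qualify → Rejected.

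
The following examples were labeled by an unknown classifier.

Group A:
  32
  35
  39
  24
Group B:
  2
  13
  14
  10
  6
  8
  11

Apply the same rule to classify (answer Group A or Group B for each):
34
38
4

Group A, Group A, Group B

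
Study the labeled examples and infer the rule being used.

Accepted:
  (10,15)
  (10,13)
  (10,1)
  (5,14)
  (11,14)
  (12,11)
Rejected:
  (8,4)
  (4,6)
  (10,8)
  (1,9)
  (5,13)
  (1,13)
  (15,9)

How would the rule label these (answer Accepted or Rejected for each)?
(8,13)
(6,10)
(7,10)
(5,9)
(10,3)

Every 'Accepted' example satisfies: sum is odd. None of the 'Rejected' examples do.
(8,13): 8+13 = 21, matches → Accepted. (6,10): 6+10 = 16, does not pass → Rejected. (7,10): 7+10 = 17, matches → Accepted. (5,9): 5+9 = 14, does not pass → Rejected. (10,3): 10+3 = 13, matches → Accepted.

Accepted, Rejected, Accepted, Rejected, Accepted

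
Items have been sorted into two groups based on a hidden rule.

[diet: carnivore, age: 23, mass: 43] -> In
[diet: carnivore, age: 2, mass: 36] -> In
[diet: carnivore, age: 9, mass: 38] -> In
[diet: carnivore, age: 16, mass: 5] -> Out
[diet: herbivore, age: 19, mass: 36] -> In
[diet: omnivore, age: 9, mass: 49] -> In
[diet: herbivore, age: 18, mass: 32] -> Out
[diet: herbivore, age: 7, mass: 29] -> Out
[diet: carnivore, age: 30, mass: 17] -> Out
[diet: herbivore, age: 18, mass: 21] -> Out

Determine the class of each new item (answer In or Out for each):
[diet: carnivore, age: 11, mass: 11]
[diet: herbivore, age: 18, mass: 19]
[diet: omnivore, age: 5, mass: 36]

Out, Out, In

The classifier is using: mass ≥ 36.
Out: [diet: carnivore, age: 11, mass: 11], since mass = 11. Out: [diet: herbivore, age: 18, mass: 19], since mass = 19. In: [diet: omnivore, age: 5, mass: 36], since mass = 36.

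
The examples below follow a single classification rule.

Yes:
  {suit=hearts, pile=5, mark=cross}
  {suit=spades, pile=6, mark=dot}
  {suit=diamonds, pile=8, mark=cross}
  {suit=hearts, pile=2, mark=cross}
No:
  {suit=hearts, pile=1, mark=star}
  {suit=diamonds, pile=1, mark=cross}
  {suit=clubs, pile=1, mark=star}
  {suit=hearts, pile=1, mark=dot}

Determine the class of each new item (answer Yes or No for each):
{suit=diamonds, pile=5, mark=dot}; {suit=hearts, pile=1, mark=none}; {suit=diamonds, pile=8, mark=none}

Yes, No, Yes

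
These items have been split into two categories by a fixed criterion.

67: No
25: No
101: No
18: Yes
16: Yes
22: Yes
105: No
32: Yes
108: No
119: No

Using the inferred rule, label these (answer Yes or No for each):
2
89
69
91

Yes, No, No, No

The simplest hypothesis consistent with all the labels is: even AND at most 32.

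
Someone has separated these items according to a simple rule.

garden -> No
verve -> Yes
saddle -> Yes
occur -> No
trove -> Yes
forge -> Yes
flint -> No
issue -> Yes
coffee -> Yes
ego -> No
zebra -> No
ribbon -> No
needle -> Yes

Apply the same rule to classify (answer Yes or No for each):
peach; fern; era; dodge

The pattern is that an item is 'Yes' exactly when: ends with 'e'.

No, No, No, Yes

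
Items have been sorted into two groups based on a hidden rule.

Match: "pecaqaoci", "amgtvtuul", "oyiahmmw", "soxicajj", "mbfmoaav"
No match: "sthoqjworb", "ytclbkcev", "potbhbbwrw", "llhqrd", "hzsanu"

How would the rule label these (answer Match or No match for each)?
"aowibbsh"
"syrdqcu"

Match, No match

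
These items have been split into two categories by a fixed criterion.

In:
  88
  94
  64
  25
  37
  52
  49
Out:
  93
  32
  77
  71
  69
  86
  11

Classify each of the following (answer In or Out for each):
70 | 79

In, In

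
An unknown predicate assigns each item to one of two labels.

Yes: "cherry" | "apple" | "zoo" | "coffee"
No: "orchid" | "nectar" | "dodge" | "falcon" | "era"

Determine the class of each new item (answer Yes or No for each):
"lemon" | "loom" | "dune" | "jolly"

No, Yes, No, Yes

'Yes' ⟺ has a double letter.
"lemon": No (no doubled letter).
"loom": Yes ('oo' doubled).
"dune": No (no doubled letter).
"jolly": Yes ('ll' doubled).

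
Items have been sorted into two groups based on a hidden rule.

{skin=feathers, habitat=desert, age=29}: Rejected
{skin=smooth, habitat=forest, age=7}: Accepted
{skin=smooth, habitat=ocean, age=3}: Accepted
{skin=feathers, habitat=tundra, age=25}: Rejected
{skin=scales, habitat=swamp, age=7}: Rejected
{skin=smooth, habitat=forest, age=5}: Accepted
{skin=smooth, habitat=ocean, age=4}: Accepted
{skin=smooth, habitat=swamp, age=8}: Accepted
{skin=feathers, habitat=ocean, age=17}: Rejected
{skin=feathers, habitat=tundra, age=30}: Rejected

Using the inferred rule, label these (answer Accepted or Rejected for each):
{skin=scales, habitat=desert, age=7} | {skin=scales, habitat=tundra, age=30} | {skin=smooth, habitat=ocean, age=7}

Rejected, Rejected, Accepted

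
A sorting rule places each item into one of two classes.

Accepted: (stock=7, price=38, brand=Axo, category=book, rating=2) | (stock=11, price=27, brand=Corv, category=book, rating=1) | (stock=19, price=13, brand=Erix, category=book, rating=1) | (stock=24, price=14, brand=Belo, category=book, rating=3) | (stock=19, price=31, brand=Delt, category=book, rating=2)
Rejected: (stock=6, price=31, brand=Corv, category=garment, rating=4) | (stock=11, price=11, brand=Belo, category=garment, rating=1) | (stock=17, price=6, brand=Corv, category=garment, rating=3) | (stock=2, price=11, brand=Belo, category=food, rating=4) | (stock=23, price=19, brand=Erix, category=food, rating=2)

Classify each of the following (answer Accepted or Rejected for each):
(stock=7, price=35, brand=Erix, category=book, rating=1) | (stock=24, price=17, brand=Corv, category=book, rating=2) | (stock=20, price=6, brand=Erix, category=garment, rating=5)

Accepted, Accepted, Rejected

The pattern is that an item is 'Accepted' exactly when: category is book.
Accepted: (stock=7, price=35, brand=Erix, category=book, rating=1), since category is book. Accepted: (stock=24, price=17, brand=Corv, category=book, rating=2), since category is book. Rejected: (stock=20, price=6, brand=Erix, category=garment, rating=5), since category is garment.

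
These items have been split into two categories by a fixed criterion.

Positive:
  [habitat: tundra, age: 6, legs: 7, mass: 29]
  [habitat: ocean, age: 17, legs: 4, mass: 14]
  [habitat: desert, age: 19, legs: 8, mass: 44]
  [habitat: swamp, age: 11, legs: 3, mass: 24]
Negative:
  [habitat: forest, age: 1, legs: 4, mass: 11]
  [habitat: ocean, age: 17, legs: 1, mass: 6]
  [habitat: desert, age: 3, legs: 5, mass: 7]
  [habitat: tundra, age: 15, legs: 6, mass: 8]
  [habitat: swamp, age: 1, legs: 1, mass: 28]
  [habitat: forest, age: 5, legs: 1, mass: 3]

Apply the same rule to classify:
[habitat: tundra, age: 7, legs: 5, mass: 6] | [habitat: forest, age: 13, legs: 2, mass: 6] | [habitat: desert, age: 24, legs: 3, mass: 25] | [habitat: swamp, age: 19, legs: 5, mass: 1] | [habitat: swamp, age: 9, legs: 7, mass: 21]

A rule that fits every label: mass ≥ 11 AND age ≥ 3 — true of each 'Positive' example, false of each 'Negative' one.
Negative: [habitat: tundra, age: 7, legs: 5, mass: 6], since mass = 6, age = 7.
Negative: [habitat: forest, age: 13, legs: 2, mass: 6], since mass = 6, age = 13.
Positive: [habitat: desert, age: 24, legs: 3, mass: 25], since mass = 25, age = 24.
Negative: [habitat: swamp, age: 19, legs: 5, mass: 1], since mass = 1, age = 19.
Positive: [habitat: swamp, age: 9, legs: 7, mass: 21], since mass = 21, age = 9.

Negative, Negative, Positive, Negative, Positive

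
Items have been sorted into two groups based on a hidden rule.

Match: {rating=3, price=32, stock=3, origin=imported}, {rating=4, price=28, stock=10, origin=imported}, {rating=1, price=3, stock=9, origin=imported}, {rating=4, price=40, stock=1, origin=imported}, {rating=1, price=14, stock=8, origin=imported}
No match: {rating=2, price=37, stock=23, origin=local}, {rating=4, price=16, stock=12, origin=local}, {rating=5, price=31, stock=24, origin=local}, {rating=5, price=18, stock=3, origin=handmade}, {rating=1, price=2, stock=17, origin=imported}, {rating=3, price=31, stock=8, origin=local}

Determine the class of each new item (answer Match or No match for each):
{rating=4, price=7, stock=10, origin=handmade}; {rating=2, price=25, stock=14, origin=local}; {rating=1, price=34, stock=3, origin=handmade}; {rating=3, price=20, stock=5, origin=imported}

No match, No match, No match, Match

The common property of the 'Match' items is: origin is imported AND price ≥ 3. No 'No match' item has it.
No match: {rating=4, price=7, stock=10, origin=handmade}, since origin is handmade, price = 7. No match: {rating=2, price=25, stock=14, origin=local}, since origin is local, price = 25. No match: {rating=1, price=34, stock=3, origin=handmade}, since origin is handmade, price = 34. Match: {rating=3, price=20, stock=5, origin=imported}, since origin is imported, price = 20.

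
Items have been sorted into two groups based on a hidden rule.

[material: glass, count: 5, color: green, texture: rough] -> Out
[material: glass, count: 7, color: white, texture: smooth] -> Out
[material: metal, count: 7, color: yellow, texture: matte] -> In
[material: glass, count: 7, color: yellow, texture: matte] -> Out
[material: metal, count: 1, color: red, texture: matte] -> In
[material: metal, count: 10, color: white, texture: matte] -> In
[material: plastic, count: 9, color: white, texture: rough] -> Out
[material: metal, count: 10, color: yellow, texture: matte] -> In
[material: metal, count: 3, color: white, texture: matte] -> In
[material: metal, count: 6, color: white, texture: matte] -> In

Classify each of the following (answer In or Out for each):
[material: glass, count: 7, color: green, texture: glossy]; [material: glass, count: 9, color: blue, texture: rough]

The common property of the 'In' items is: material is metal. No 'Out' item has it.

Out, Out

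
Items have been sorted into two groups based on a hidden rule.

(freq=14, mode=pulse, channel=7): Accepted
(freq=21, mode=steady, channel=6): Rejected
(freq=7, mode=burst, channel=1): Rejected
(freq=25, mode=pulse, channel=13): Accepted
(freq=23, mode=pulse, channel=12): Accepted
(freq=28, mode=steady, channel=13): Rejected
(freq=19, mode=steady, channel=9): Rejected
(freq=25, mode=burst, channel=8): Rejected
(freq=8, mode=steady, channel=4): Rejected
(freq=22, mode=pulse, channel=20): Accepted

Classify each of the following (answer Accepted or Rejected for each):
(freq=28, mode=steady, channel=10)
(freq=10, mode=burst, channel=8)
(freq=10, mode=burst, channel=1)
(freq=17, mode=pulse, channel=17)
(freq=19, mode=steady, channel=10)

The classifier is using: mode is pulse.
(freq=28, mode=steady, channel=10): mode is steady — doesn't qualify, so Rejected.
(freq=10, mode=burst, channel=8): mode is burst — doesn't qualify, so Rejected.
(freq=10, mode=burst, channel=1): mode is burst — doesn't qualify, so Rejected.
(freq=17, mode=pulse, channel=17): mode is pulse — satisfies this, so Accepted.
(freq=19, mode=steady, channel=10): mode is steady — doesn't qualify, so Rejected.

Rejected, Rejected, Rejected, Accepted, Rejected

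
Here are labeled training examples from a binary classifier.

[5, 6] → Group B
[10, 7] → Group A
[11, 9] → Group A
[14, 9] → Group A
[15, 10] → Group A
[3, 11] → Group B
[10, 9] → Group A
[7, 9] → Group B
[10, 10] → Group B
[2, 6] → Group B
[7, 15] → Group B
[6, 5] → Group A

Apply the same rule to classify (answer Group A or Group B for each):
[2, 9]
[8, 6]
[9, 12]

Checking candidate rules against both groups, what survives is: first > second.
[2, 9]: Group B (2 < 9). [8, 6]: Group A (8 > 6). [9, 12]: Group B (9 < 12).

Group B, Group A, Group B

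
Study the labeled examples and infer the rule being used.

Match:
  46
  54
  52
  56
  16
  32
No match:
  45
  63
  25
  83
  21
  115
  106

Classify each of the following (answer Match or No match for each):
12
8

The distinguishing property — even AND at most 56 — holds for all the 'Match' cases and none of the 'No match' cases.
12: 12 is even, 12 ≤ 56, passes → Match. 8: 8 is even, 8 ≤ 56, passes → Match.

Match, Match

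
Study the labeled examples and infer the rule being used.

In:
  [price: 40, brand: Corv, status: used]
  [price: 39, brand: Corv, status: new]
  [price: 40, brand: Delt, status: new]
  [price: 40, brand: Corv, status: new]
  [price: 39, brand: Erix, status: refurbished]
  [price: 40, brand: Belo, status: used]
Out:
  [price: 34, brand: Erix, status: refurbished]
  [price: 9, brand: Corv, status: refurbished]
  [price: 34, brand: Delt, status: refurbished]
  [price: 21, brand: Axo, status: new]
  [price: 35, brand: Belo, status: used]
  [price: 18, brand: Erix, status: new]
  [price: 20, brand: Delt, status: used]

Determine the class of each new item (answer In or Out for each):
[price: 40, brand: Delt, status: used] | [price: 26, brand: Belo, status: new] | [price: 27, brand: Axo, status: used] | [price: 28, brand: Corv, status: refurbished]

One predicate separates the groups cleanly: price ≥ 39.

In, Out, Out, Out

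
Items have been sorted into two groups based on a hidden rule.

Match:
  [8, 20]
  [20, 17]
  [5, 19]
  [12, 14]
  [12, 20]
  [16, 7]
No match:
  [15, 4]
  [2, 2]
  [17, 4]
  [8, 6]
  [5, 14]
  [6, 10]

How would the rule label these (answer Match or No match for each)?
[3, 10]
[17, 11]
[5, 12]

A rule that fits every label: sum ≥ 23 — true of each 'Match' example, false of each 'No match' one.

No match, Match, No match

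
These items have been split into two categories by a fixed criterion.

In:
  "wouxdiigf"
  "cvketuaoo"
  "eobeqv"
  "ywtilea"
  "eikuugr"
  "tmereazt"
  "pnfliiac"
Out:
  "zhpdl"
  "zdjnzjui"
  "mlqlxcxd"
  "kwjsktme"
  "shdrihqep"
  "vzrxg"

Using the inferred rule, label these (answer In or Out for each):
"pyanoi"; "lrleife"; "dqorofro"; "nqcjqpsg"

In, In, In, Out

Every 'In' example satisfies: has ≥ 3 vowels. None of the 'Out' examples do.
"pyanoi" — 3 vowels, hence In.
"lrleife" — 3 vowels, hence In.
"dqorofro" — 3 vowels, hence In.
"nqcjqpsg" — 0 vowels, hence Out.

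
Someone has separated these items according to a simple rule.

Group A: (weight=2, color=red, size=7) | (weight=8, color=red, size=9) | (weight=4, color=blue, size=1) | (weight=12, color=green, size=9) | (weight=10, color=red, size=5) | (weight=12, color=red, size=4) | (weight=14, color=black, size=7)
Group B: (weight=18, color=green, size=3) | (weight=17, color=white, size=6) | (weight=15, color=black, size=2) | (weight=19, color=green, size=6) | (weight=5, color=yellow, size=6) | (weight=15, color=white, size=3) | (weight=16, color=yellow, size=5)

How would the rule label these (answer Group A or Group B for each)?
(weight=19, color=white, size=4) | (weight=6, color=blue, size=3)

Group B, Group A

'Group A' ⟺ size ≠ 6 AND weight ≤ 14.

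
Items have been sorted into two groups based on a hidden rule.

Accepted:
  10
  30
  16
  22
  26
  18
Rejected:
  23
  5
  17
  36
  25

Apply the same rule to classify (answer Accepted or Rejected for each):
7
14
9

Rejected, Accepted, Rejected

A rule that fits every label: even AND at most 30 — true of each 'Accepted' example, false of each 'Rejected' one.
7: 7 is odd, 7 ≤ 30, fails this test → Rejected. 14: 14 is even, 14 ≤ 30, qualifies → Accepted. 9: 9 is odd, 9 ≤ 30, fails this test → Rejected.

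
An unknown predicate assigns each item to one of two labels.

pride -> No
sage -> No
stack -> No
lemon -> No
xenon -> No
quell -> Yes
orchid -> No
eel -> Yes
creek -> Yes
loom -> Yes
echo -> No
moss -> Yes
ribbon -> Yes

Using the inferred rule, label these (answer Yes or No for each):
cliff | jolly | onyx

Yes, Yes, No

'Yes' ⟺ has a double letter.
cliff: 'ff' doubled, has this property → Yes. jolly: 'll' doubled, has this property → Yes. onyx: no doubled letter, doesn't match → No.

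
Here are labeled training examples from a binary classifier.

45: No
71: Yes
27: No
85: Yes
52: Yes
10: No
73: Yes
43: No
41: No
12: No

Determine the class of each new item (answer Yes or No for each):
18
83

The pattern is that an item is 'Yes' exactly when: at least 52.
18: No (18 < 52).
83: Yes (83 ≥ 52).

No, Yes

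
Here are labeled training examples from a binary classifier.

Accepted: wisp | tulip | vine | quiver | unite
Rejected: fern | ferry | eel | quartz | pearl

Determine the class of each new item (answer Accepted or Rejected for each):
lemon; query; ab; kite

Rejected, Rejected, Rejected, Accepted

Every 'Accepted' example satisfies: contains 'i'. None of the 'Rejected' examples do.
lemon: no 'i', doesn't qualify → Rejected. query: no 'i', doesn't qualify → Rejected. ab: no 'i', doesn't qualify → Rejected. kite: has 'i', has this property → Accepted.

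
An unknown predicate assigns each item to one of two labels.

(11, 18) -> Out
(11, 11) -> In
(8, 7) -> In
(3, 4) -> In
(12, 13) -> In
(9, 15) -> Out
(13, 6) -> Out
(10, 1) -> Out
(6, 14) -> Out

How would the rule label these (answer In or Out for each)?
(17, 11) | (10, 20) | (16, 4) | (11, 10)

Out, Out, Out, In

The simplest hypothesis consistent with all the labels is: |first − second| ≤ 1.
Out: (17, 11), since |17−11| = 6. Out: (10, 20), since |10−20| = 10. Out: (16, 4), since |16−4| = 12. In: (11, 10), since |11−10| = 1.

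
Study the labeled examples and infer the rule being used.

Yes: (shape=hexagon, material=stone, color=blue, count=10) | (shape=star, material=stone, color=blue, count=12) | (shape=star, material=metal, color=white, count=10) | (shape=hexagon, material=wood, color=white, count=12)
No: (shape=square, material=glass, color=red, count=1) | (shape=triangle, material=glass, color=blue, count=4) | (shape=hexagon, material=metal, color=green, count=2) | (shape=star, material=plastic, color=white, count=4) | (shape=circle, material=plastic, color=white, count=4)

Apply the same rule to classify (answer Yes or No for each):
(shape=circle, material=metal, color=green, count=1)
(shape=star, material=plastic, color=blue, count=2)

The rule appears to be: count ≥ 10.
(shape=circle, material=metal, color=green, count=1): count = 1 — lacks this property, so No. (shape=star, material=plastic, color=blue, count=2): count = 2 — lacks this property, so No.

No, No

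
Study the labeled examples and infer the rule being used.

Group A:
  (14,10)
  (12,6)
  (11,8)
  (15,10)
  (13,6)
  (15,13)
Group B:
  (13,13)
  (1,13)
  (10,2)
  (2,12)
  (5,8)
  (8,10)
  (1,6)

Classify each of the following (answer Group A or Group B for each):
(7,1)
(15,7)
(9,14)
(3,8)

One predicate separates the groups cleanly: first > second AND sum ≥ 13.

Group B, Group A, Group B, Group B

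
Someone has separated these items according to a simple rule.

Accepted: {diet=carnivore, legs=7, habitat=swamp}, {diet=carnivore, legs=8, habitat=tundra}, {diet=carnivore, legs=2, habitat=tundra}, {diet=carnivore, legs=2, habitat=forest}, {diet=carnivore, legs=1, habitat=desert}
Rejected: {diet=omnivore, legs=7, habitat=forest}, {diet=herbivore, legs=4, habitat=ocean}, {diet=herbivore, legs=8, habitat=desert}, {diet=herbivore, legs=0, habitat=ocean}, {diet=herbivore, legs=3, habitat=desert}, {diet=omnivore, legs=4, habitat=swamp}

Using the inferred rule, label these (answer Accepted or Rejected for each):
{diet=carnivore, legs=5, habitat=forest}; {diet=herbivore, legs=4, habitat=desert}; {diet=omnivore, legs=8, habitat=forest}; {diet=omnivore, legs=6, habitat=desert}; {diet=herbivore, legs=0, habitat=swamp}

'Accepted' ⟺ diet is carnivore.

Accepted, Rejected, Rejected, Rejected, Rejected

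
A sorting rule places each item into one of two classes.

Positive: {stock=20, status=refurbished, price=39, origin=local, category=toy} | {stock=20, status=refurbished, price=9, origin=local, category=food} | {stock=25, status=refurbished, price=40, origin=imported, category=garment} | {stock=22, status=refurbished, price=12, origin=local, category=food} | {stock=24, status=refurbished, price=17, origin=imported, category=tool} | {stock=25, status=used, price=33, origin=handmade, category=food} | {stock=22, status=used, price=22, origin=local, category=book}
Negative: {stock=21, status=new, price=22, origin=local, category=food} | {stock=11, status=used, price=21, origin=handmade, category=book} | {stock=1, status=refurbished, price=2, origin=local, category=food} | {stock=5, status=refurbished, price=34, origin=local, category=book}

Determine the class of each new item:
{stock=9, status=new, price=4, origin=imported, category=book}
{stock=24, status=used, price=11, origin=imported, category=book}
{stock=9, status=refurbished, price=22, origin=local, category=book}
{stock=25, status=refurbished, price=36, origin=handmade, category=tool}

'Positive' ⟺ stock = 20 OR stock ≥ 22.
{stock=9, status=new, price=4, origin=imported, category=book}: Negative (stock = 9).
{stock=24, status=used, price=11, origin=imported, category=book}: Positive (stock = 24).
{stock=9, status=refurbished, price=22, origin=local, category=book}: Negative (stock = 9).
{stock=25, status=refurbished, price=36, origin=handmade, category=tool}: Positive (stock = 25).

Negative, Positive, Negative, Positive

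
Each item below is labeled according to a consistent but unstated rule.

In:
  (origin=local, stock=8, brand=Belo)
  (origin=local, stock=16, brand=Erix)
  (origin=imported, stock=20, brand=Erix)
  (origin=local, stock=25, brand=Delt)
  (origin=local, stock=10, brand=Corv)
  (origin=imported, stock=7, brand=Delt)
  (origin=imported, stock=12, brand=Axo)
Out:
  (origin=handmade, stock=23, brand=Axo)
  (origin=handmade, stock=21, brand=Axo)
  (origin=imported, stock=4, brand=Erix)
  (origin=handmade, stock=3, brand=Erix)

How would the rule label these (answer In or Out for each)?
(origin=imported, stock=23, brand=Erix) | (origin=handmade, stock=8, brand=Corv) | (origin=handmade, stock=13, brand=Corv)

A rule that fits every label: origin is not handmade AND stock ≥ 7 — true of each 'In' example, false of each 'Out' one.
(origin=imported, stock=23, brand=Erix): In (origin is imported, stock = 23). (origin=handmade, stock=8, brand=Corv): Out (origin is handmade, stock = 8). (origin=handmade, stock=13, brand=Corv): Out (origin is handmade, stock = 13).

In, Out, Out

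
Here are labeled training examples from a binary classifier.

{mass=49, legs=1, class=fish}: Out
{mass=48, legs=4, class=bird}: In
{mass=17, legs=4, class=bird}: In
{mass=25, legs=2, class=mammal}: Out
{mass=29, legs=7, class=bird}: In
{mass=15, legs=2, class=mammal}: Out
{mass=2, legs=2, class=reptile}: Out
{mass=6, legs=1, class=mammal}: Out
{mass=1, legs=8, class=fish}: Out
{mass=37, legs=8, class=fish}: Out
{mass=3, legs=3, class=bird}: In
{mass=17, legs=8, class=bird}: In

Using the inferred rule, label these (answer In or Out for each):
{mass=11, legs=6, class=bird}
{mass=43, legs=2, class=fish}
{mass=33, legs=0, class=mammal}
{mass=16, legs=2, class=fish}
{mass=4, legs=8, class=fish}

In, Out, Out, Out, Out

One predicate separates the groups cleanly: class is bird.
{mass=11, legs=6, class=bird}: class is bird, has this property → In. {mass=43, legs=2, class=fish}: class is fish, fails the rule → Out. {mass=33, legs=0, class=mammal}: class is mammal, fails the rule → Out. {mass=16, legs=2, class=fish}: class is fish, fails the rule → Out. {mass=4, legs=8, class=fish}: class is fish, fails the rule → Out.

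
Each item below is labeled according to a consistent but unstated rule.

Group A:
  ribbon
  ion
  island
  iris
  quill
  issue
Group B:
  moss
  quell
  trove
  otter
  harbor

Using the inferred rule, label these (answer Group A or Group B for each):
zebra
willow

One predicate separates the groups cleanly: contains 'i'.

Group B, Group A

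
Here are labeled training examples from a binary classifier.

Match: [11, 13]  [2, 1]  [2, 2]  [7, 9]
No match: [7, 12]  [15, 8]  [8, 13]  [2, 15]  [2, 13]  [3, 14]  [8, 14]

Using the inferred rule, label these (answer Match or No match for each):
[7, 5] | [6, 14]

Match, No match

The pattern is that an item is 'Match' exactly when: |first − second| ≤ 2.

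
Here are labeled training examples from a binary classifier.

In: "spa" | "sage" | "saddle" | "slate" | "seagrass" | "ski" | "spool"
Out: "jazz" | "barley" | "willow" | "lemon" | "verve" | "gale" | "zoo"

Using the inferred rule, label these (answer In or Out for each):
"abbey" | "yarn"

Out, Out

All 'In' examples share one property — contains 's' — and every 'Out' example lacks it.
"abbey": Out (no 's').
"yarn": Out (no 's').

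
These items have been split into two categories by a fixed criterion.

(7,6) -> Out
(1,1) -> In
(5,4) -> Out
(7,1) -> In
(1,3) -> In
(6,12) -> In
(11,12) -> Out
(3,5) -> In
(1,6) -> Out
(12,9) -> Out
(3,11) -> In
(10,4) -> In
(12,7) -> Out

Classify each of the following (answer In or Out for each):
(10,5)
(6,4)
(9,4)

The common property of the 'In' items is: sum is even. No 'Out' item has it.
(10,5) — 10+5 = 15, hence Out. (6,4) — 6+4 = 10, hence In. (9,4) — 9+4 = 13, hence Out.

Out, In, Out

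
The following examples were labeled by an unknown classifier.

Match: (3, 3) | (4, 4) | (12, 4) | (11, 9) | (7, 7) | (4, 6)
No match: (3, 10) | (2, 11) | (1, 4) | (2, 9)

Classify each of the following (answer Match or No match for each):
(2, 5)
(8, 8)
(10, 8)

No match, Match, Match

The classifier is using: sum is even.
(2, 5): No match (2+5 = 7). (8, 8): Match (8+8 = 16). (10, 8): Match (10+8 = 18).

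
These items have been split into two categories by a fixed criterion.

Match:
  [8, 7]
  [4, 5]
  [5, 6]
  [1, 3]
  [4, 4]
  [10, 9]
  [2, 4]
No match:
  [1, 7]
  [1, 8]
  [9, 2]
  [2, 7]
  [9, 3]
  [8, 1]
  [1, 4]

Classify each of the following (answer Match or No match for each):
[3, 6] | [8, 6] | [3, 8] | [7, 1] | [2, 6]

No match, Match, No match, No match, No match

Rule: |first − second| ≤ 2. This holds for each 'Match' example and fails for each 'No match' one.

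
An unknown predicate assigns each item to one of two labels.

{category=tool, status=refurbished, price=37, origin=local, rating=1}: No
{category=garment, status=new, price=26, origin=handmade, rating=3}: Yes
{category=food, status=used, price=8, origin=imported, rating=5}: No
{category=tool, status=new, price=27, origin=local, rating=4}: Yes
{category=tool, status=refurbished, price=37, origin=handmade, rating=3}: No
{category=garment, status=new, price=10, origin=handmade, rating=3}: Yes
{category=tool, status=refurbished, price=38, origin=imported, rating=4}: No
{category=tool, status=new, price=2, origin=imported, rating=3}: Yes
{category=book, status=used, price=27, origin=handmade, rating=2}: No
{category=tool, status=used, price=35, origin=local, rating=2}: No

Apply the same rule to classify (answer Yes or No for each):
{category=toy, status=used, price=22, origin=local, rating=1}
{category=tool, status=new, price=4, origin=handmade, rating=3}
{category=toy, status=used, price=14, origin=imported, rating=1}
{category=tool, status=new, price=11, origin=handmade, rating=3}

A rule that fits every label: status is new — true of each 'Yes' example, false of each 'No' one.
{category=toy, status=used, price=22, origin=local, rating=1}: No (status is used).
{category=tool, status=new, price=4, origin=handmade, rating=3}: Yes (status is new).
{category=toy, status=used, price=14, origin=imported, rating=1}: No (status is used).
{category=tool, status=new, price=11, origin=handmade, rating=3}: Yes (status is new).

No, Yes, No, Yes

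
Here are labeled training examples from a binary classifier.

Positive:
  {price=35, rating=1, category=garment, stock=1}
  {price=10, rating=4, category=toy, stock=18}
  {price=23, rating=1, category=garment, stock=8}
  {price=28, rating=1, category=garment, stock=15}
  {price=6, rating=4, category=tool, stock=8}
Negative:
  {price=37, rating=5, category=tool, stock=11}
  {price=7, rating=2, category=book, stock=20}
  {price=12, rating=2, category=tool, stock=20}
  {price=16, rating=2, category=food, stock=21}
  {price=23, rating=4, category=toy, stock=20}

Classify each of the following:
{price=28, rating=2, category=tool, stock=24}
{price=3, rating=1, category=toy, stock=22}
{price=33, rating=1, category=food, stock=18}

Negative, Negative, Positive

A rule that fits every label: rating ≤ 4 AND stock ≤ 18 — true of each 'Positive' example, false of each 'Negative' one.
{price=28, rating=2, category=tool, stock=24}: Negative (rating = 2, stock = 24).
{price=3, rating=1, category=toy, stock=22}: Negative (rating = 1, stock = 22).
{price=33, rating=1, category=food, stock=18}: Positive (rating = 1, stock = 18).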